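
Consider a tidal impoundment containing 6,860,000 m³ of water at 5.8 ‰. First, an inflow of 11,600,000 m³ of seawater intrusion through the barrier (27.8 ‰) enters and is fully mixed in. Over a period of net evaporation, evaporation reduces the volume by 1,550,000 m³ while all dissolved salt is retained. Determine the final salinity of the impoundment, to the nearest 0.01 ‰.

After mixing: salt = 6,860,000×5.8 + 11,600,000×27.8 = 362,268,000; volume = 18,460,000 m³
After evaporation: salt unchanged = 362,268,000; volume = 18,460,000 − 1,550,000 = 16,910,000 m³
S = 362,268,000 / 16,910,000 = 21.4233 ‰

21.42 ‰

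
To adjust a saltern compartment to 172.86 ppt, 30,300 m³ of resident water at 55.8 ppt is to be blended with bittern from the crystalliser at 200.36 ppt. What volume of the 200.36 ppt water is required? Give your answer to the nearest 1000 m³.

Salt balance: 30,300×55.8 + V×200.36 = (30,300+V)×172.86
1,690,740 + 200.36V = 5,237,658 + 172.86V
3,546,918 = 27.5V
V = 128,978.84 m³

129000 m³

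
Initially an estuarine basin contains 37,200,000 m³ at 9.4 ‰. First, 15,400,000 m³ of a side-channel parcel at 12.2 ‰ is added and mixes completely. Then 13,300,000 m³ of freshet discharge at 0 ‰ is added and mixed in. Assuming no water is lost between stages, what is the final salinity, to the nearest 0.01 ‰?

8.16 ‰

Conserving salt mass:
Initial salt = 37,200,000×9.4 = 349,680,000
After stage 1: salt = 349,680,000 + 15,400,000×12.2 = 537,560,000; volume = 52,600,000 m³; S = 10.22 ‰
After stage 2: salt = 537,560,000 + 13,300,000×0 = 537,560,000; volume = 65,900,000 m³
S = 537,560,000 / 65,900,000 = 8.1572 ‰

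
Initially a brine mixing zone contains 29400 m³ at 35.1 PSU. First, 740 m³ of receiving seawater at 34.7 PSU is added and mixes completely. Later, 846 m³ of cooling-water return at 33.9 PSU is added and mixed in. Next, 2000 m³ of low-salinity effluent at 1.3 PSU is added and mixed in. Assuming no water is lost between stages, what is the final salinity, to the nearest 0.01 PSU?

Total salt / total volume:
Initial salt = 29,400×35.1 = 1,031,940
After stage 1: salt = 1,031,940 + 740×34.7 = 1,057,618; volume = 30,140 m³; S = 35.09 PSU
After stage 2: salt = 1,057,618 + 846×33.9 = 1,086,297.4; volume = 30,986 m³; S = 35.058 PSU
After stage 3: salt = 1,086,297.4 + 2,000×1.3 = 1,088,897.4; volume = 32,986 m³
S = 1,088,897.4 / 32,986 = 33.0109 PSU

33.01 PSU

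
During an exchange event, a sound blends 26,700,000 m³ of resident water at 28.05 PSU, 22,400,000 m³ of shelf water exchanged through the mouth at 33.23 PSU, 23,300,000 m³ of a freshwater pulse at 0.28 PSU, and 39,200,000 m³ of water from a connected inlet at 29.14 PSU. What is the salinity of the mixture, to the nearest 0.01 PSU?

Conserving salt mass:
salt = 26,700,000×28.05 + 22,400,000×33.23 + 23,300,000×0.28 + 39,200,000×29.14 = 748,935,000 + 744,352,000 + 6,524,000 + 1,142,288,000 = 2,642,099,000
volume = 26,700,000 + 22,400,000 + 23,300,000 + 39,200,000 = 111,600,000 m³
S = 2,642,099,000 / 111,600,000 = 23.6747 PSU

23.67 PSU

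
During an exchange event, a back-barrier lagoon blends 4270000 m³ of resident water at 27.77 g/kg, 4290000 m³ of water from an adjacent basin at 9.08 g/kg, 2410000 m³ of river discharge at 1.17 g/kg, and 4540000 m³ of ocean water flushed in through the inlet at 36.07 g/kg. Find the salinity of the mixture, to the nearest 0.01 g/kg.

20.90 g/kg

Weighted by volume,
salt = 4,270,000×27.77 + 4,290,000×9.08 + 2,410,000×1.17 + 4,540,000×36.07 = 118,577,900 + 38,953,200 + 2,819,700 + 163,757,800 = 324,108,600
volume = 4,270,000 + 4,290,000 + 2,410,000 + 4,540,000 = 15,510,000 m³
S = 324,108,600 / 15,510,000 = 20.8968 g/kg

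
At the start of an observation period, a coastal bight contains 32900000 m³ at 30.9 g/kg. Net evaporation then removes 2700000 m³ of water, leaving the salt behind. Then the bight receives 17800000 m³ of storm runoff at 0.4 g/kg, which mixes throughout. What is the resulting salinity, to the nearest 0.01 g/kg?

After evaporation: salt = 32,900,000×30.9 = 1,016,610,000; volume = 32,900,000 − 2,700,000 = 30,200,000 m³
After mixing: salt = 1,016,610,000 + 17,800,000×0.4 = 1,023,730,000; volume = 30,200,000 + 17,800,000 = 48,000,000 m³
S = 1,023,730,000 / 48,000,000 = 21.3277 g/kg

21.33 g/kg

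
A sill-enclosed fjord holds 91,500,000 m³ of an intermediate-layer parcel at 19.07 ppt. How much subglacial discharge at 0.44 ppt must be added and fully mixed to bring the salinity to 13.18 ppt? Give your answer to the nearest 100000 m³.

42300000 m³

Salt balance: 91,500,000×19.07 + V×0.44 = (91,500,000+V)×13.18
1,744,905,000 + 0.44V = 1,205,970,000 + 13.18V
538,935,000 = 12.74V
V = 42,302,590.27 m³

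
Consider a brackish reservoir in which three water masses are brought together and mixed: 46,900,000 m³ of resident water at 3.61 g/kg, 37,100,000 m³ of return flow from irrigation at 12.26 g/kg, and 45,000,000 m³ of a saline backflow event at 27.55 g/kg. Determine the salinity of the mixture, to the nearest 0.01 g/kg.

14.45 g/kg

Conserving salt mass:
salt = 46,900,000×3.61 + 37,100,000×12.26 + 45,000,000×27.55 = 169,309,000 + 454,846,000 + 1,239,750,000 = 1,863,905,000
volume = 46,900,000 + 37,100,000 + 45,000,000 = 129,000,000 m³
S = 1,863,905,000 / 129,000,000 = 14.4489 g/kg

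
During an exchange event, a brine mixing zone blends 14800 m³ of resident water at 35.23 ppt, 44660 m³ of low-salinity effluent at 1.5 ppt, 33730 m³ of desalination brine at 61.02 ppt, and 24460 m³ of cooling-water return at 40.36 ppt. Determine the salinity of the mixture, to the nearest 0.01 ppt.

30.89 ppt

Mass of salt is conserved:
salt = 14,800×35.23 + 44,660×1.5 + 33,730×61.02 + 24,460×40.36 = 521,404 + 66,990 + 2,058,204.6 + 987,205.6 = 3,633,804.2
volume = 14,800 + 44,660 + 33,730 + 24,460 = 117,650 m³
S = 3,633,804.2 / 117,650 = 30.8866 ppt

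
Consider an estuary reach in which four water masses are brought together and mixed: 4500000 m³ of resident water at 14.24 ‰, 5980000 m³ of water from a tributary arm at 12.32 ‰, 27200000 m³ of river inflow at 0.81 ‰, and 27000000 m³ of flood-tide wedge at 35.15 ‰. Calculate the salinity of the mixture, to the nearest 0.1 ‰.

17.1 ‰

By conservation of dissolved salt,
salt = 4,500,000×14.24 + 5,980,000×12.32 + 27,200,000×0.81 + 27,000,000×35.15 = 64,080,000 + 73,673,600 + 22,032,000 + 949,050,000 = 1,108,835,600
volume = 4,500,000 + 5,980,000 + 27,200,000 + 27,000,000 = 64,680,000 m³
S = 1,108,835,600 / 64,680,000 = 17.143 ‰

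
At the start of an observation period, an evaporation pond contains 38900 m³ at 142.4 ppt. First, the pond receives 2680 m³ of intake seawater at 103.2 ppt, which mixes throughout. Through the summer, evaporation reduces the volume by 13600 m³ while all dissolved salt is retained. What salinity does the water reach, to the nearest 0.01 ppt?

207.86 ppt

After mixing: salt = 38,900×142.4 + 2,680×103.2 = 5,815,936; volume = 41,580 m³
After evaporation: salt unchanged = 5,815,936; volume = 41,580 − 13,600 = 27,980 m³
S = 5,815,936 / 27,980 = 207.8605 ppt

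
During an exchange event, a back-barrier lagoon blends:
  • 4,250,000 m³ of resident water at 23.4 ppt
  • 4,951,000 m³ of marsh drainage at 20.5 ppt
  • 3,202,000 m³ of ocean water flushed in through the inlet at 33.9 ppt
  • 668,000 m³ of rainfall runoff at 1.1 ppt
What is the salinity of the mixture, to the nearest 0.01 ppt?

Conserving salt mass:
salt = 4,250,000×23.4 + 4,951,000×20.5 + 3,202,000×33.9 + 668,000×1.1 = 99,450,000 + 101,495,500 + 108,547,800 + 734,800 = 310,228,100
volume = 4,250,000 + 4,951,000 + 3,202,000 + 668,000 = 13,071,000 m³
S = 310,228,100 / 13,071,000 = 23.7341 ppt

23.73 ppt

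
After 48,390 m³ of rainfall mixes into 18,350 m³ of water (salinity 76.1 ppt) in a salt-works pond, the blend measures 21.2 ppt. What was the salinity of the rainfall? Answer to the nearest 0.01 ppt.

0.38 ppt

Salt balance: 18,350×76.1 + 48,390×S = 66,740×21.2
1,396,435 + 48,390·S = 1,414,888
S = (1,414,888 − 1,396,435) / 48,390 = 0.3813 ppt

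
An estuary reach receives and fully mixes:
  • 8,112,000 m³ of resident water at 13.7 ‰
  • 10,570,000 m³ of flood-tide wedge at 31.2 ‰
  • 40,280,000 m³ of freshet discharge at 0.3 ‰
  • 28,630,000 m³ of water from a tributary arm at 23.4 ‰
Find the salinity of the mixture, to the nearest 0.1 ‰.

12.8 ‰

Mass of salt is conserved:
salt = 8,112,000×13.7 + 10,570,000×31.2 + 40,280,000×0.3 + 28,630,000×23.4 = 111,134,400 + 329,784,000 + 12,084,000 + 669,942,000 = 1,122,944,400
volume = 8,112,000 + 10,570,000 + 40,280,000 + 28,630,000 = 87,592,000 m³
S = 1,122,944,400 / 87,592,000 = 12.82 ‰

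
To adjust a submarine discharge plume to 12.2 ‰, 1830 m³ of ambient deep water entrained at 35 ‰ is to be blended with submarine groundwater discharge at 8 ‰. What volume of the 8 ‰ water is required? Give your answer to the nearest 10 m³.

9930 m³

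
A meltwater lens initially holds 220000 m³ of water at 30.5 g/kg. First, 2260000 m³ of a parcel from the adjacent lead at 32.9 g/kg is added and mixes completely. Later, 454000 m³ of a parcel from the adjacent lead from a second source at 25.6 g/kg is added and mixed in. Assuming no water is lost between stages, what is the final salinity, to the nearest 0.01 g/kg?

31.59 g/kg

Conserving salt mass:
Initial salt = 220,000×30.5 = 6,710,000
After stage 1: salt = 6,710,000 + 2,260,000×32.9 = 81,064,000; volume = 2,480,000 m³; S = 32.687 g/kg
After stage 2: salt = 81,064,000 + 454,000×25.6 = 92,686,400; volume = 2,934,000 m³
S = 92,686,400 / 2,934,000 = 31.5905 g/kg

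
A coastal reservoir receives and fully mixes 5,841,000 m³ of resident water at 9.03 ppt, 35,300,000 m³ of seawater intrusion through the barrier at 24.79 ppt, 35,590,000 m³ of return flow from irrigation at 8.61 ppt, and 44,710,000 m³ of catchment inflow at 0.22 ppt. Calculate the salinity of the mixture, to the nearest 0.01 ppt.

10.24 ppt

Mass of salt is conserved:
salt = 5,841,000×9.03 + 35,300,000×24.79 + 35,590,000×8.61 + 44,710,000×0.22 = 52,744,230 + 875,087,000 + 306,429,900 + 9,836,200 = 1,244,097,330
volume = 5,841,000 + 35,300,000 + 35,590,000 + 44,710,000 = 121,441,000 m³
S = 1,244,097,330 / 121,441,000 = 10.2445 ppt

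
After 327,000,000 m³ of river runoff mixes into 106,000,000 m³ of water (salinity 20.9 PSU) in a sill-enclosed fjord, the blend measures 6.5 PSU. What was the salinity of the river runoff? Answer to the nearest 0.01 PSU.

1.83 PSU

Salt balance: 106,000,000×20.9 + 327,000,000×S = 433,000,000×6.5
2,215,400,000 + 327,000,000·S = 2,814,500,000
S = (2,814,500,000 − 2,215,400,000) / 327,000,000 = 1.8321 PSU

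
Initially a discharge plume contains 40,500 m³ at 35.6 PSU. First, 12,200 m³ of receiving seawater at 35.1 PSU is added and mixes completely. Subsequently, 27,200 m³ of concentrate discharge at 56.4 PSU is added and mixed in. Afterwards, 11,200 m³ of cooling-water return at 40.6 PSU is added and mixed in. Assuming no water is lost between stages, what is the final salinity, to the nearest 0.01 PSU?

By conservation of dissolved salt,
Initial salt = 40,500×35.6 = 1,441,800
After stage 1: salt = 1,441,800 + 12,200×35.1 = 1,870,020; volume = 52,700 m³; S = 35.484 PSU
After stage 2: salt = 1,870,020 + 27,200×56.4 = 3,404,100; volume = 79,900 m³; S = 42.605 PSU
After stage 3: salt = 3,404,100 + 11,200×40.6 = 3,858,820; volume = 91,100 m³
S = 3,858,820 / 91,100 = 42.3581 PSU

42.36 PSU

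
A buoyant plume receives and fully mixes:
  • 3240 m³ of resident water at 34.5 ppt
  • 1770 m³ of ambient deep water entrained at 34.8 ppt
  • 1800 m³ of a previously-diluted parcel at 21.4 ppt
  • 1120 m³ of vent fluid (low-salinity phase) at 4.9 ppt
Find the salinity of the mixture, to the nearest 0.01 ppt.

By conservation of dissolved salt,
salt = 3,240×34.5 + 1,770×34.8 + 1,800×21.4 + 1,120×4.9 = 111,780 + 61,596 + 38,520 + 5,488 = 217,384
volume = 3,240 + 1,770 + 1,800 + 1,120 = 7,930 m³
S = 217,384 / 7,930 = 27.4129 ppt

27.41 ppt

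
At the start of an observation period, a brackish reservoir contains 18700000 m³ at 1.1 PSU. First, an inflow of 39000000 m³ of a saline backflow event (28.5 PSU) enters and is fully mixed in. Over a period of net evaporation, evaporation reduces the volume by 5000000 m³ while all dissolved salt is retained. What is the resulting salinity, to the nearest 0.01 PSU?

After mixing: salt = 18,700,000×1.1 + 39,000,000×28.5 = 1,132,070,000; volume = 57,700,000 m³
After evaporation: salt unchanged = 1,132,070,000; volume = 57,700,000 − 5,000,000 = 52,700,000 m³
S = 1,132,070,000 / 52,700,000 = 21.4814 PSU

21.48 PSU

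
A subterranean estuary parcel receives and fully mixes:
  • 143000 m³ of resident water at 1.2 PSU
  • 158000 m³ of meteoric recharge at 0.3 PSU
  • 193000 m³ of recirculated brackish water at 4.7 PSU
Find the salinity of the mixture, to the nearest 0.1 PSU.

2.3 PSU

Salt balance:
salt = 143,000×1.2 + 158,000×0.3 + 193,000×4.7 = 171,600 + 47,400 + 907,100 = 1,126,100
volume = 143,000 + 158,000 + 193,000 = 494,000 m³
S = 1,126,100 / 494,000 = 2.28 PSU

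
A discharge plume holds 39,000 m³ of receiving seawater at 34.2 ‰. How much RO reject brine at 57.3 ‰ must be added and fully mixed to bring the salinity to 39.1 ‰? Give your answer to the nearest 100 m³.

Salt balance: 39,000×34.2 + V×57.3 = (39,000+V)×39.1
1,333,800 + 57.3V = 1,524,900 + 39.1V
191,100 = 18.2V
V = 10,500 m³

10500 m³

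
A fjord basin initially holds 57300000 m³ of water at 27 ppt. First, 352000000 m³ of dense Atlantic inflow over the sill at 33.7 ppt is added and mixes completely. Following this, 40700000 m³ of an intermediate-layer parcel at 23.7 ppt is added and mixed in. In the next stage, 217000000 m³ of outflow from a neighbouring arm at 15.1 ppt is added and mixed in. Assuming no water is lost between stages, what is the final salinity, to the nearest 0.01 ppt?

Mass of salt is conserved:
Initial salt = 57,300,000×27 = 1,547,100,000
After stage 1: salt = 1,547,100,000 + 352,000,000×33.7 = 13,409,500,000; volume = 409,300,000 m³; S = 32.762 ppt
After stage 2: salt = 13,409,500,000 + 40,700,000×23.7 = 14,374,090,000; volume = 450,000,000 m³; S = 31.942 ppt
After stage 3: salt = 14,374,090,000 + 217,000,000×15.1 = 17,650,790,000; volume = 667,000,000 m³
S = 17,650,790,000 / 667,000,000 = 26.463 ppt

26.46 ppt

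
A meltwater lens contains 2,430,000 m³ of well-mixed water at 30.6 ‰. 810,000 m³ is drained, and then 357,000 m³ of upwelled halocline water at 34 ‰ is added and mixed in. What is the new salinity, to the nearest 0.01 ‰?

Remaining after removal: 1,620,000 m³ at 30.6 ‰ (salt = 49,572,000)
After addition: salt = 49,572,000 + 357,000×34 = 61,710,000; volume = 1,977,000 m³
S = 61,710,000 / 1,977,000 = 31.214 ‰

31.21 ‰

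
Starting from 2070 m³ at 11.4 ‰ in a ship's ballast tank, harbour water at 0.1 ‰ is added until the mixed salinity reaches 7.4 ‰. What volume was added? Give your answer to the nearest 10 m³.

1130 m³

Salt balance: 2,070×11.4 + V×0.1 = (2,070+V)×7.4
23,598 + 0.1V = 15,318 + 7.4V
8,280 = 7.3V
V = 1,134.25 m³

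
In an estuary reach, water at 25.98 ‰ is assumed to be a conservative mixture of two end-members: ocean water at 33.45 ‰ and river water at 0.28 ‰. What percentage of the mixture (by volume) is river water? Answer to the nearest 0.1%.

22.5%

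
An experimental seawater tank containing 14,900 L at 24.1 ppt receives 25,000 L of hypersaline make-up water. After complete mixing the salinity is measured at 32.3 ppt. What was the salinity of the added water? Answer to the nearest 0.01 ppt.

Salt balance: 14,900×24.1 + 25,000×S = 39,900×32.3
359,090 + 25,000·S = 1,288,770
S = (1,288,770 − 359,090) / 25,000 = 37.1872 ppt

37.19 ppt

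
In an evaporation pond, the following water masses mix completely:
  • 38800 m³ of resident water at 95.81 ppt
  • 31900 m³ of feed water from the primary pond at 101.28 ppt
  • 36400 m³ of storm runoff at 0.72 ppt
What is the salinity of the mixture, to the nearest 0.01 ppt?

65.12 ppt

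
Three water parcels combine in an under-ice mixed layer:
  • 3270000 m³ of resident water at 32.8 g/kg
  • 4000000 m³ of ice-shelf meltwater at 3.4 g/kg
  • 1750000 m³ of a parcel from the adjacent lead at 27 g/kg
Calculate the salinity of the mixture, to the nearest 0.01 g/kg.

18.64 g/kg

Mass of salt is conserved:
salt = 3,270,000×32.8 + 4,000,000×3.4 + 1,750,000×27 = 107,256,000 + 13,600,000 + 47,250,000 = 168,106,000
volume = 3,270,000 + 4,000,000 + 1,750,000 = 9,020,000 m³
S = 168,106,000 / 9,020,000 = 18.637 g/kg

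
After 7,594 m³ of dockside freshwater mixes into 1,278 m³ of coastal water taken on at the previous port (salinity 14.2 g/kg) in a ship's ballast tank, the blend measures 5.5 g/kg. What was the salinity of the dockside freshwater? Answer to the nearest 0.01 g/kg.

4.04 g/kg

Salt balance: 1,278×14.2 + 7,594×S = 8,872×5.5
18,147.6 + 7,594·S = 48,796
S = (48,796 − 18,147.6) / 7,594 = 4.0359 g/kg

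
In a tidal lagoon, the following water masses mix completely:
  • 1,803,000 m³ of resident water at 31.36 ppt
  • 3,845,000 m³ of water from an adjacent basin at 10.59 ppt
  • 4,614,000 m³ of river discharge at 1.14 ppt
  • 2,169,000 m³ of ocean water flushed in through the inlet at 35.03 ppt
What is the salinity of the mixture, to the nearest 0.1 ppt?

Mass of salt is conserved:
salt = 1,803,000×31.36 + 3,845,000×10.59 + 4,614,000×1.14 + 2,169,000×35.03 = 56,542,080 + 40,718,550 + 5,259,960 + 75,980,070 = 178,500,660
volume = 1,803,000 + 3,845,000 + 4,614,000 + 2,169,000 = 12,431,000 m³
S = 178,500,660 / 12,431,000 = 14.359 ppt

14.4 ppt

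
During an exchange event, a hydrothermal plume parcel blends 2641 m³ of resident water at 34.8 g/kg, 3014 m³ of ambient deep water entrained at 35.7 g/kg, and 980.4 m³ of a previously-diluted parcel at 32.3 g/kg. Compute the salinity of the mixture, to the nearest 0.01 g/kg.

34.84 g/kg

Total salt / total volume:
salt = 2,641×34.8 + 3,014×35.7 + 980.4×32.3 = 91,906.8 + 107,599.8 + 31,666.92 = 231,173.52
volume = 2,641 + 3,014 + 980.4 = 6,635.4 m³
S = 231,173.52 / 6,635.4 = 34.8394 g/kg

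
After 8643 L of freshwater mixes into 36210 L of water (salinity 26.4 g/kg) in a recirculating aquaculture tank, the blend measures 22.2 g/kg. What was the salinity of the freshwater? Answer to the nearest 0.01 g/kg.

Salt balance: 36,210×26.4 + 8,643×S = 44,853×22.2
955,944 + 8,643·S = 995,736.6
S = (995,736.6 − 955,944) / 8,643 = 4.604 g/kg

4.60 g/kg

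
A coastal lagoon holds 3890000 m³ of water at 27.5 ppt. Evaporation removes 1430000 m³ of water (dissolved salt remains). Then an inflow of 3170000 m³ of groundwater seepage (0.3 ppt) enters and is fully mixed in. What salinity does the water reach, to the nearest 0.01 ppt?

19.17 ppt

After evaporation: salt = 3,890,000×27.5 = 106,975,000; volume = 3,890,000 − 1,430,000 = 2,460,000 m³
After mixing: salt = 106,975,000 + 3,170,000×0.3 = 107,926,000; volume = 2,460,000 + 3,170,000 = 5,630,000 m³
S = 107,926,000 / 5,630,000 = 19.1698 ppt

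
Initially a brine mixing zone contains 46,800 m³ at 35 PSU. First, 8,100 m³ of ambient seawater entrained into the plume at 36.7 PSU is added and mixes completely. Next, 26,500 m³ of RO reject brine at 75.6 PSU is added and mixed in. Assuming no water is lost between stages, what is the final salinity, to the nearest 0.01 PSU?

Mass of salt is conserved:
Initial salt = 46,800×35 = 1,638,000
After stage 1: salt = 1,638,000 + 8,100×36.7 = 1,935,270; volume = 54,900 m³; S = 35.251 PSU
After stage 2: salt = 1,935,270 + 26,500×75.6 = 3,938,670; volume = 81,400 m³
S = 3,938,670 / 81,400 = 48.3866 PSU

48.39 PSU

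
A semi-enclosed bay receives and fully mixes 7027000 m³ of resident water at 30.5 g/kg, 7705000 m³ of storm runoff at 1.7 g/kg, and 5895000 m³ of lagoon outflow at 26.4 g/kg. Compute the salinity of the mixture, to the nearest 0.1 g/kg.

18.6 g/kg

Conserving salt mass:
salt = 7,027,000×30.5 + 7,705,000×1.7 + 5,895,000×26.4 = 214,323,500 + 13,098,500 + 155,628,000 = 383,050,000
volume = 7,027,000 + 7,705,000 + 5,895,000 = 20,627,000 m³
S = 383,050,000 / 20,627,000 = 18.57 g/kg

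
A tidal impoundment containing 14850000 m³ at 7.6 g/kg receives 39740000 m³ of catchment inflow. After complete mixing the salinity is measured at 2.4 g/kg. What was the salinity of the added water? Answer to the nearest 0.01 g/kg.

Salt balance: 14,850,000×7.6 + 39,740,000×S = 54,590,000×2.4
112,860,000 + 39,740,000·S = 131,016,000
S = (131,016,000 − 112,860,000) / 39,740,000 = 0.4569 g/kg

0.46 g/kg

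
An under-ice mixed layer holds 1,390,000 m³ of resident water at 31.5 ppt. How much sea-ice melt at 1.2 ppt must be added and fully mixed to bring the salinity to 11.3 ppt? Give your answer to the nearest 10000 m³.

Salt balance: 1,390,000×31.5 + V×1.2 = (1,390,000+V)×11.3
43,785,000 + 1.2V = 15,707,000 + 11.3V
28,078,000 = 10.1V
V = 2,780,000 m³

2780000 m³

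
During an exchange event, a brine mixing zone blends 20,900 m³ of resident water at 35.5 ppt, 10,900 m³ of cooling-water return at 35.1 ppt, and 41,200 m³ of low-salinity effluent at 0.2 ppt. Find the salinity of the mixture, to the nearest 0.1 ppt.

15.5 ppt

By conservation of dissolved salt,
salt = 20,900×35.5 + 10,900×35.1 + 41,200×0.2 = 741,950 + 382,590 + 8,240 = 1,132,780
volume = 20,900 + 10,900 + 41,200 = 73,000 m³
S = 1,132,780 / 73,000 = 15.518 ppt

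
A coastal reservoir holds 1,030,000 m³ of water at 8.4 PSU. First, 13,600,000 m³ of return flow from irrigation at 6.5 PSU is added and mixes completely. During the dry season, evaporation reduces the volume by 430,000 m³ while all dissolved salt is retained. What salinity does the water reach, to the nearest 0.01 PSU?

6.83 PSU

After mixing: salt = 1,030,000×8.4 + 13,600,000×6.5 = 97,052,000; volume = 14,630,000 m³
After evaporation: salt unchanged = 97,052,000; volume = 14,630,000 − 430,000 = 14,200,000 m³
S = 97,052,000 / 14,200,000 = 6.8346 PSU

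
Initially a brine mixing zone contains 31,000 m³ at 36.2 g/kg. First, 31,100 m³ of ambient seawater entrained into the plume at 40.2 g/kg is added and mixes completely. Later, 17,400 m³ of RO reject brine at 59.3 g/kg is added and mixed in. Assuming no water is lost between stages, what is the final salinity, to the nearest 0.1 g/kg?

By conservation of dissolved salt,
Initial salt = 31,000×36.2 = 1,122,200
After stage 1: salt = 1,122,200 + 31,100×40.2 = 2,372,420; volume = 62,100 m³; S = 38.203 g/kg
After stage 2: salt = 2,372,420 + 17,400×59.3 = 3,404,240; volume = 79,500 m³
S = 3,404,240 / 79,500 = 42.8206 g/kg

42.8 g/kg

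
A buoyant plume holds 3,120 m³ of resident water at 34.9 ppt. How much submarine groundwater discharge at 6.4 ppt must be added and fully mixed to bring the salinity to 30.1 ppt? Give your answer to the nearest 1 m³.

Salt balance: 3,120×34.9 + V×6.4 = (3,120+V)×30.1
108,888 + 6.4V = 93,912 + 30.1V
14,976 = 23.7V
V = 631.9 m³

632 m³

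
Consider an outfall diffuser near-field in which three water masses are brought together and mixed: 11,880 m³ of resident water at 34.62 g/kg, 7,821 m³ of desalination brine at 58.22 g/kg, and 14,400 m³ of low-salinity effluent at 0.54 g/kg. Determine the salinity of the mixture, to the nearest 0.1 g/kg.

Weighted by volume,
salt = 11,880×34.62 + 7,821×58.22 + 14,400×0.54 = 411,285.6 + 455,338.62 + 7,776 = 874,400.22
volume = 11,880 + 7,821 + 14,400 = 34,101 m³
S = 874,400.22 / 34,101 = 25.641 g/kg

25.6 g/kg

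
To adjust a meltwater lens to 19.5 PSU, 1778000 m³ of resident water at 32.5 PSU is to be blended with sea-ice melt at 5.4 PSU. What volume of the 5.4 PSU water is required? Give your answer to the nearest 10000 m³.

1640000 m³

Salt balance: 1,778,000×32.5 + V×5.4 = (1,778,000+V)×19.5
57,785,000 + 5.4V = 34,671,000 + 19.5V
23,114,000 = 14.1V
V = 1,639,290.78 m³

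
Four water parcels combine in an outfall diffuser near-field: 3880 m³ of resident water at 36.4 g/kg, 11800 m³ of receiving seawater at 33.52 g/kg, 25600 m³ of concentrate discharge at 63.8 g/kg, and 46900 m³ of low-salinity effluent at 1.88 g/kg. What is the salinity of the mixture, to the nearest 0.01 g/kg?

25.61 g/kg

Weighted by volume,
salt = 3,880×36.4 + 11,800×33.52 + 25,600×63.8 + 46,900×1.88 = 141,232 + 395,536 + 1,633,280 + 88,172 = 2,258,220
volume = 3,880 + 11,800 + 25,600 + 46,900 = 88,180 m³
S = 2,258,220 / 88,180 = 25.6092 g/kg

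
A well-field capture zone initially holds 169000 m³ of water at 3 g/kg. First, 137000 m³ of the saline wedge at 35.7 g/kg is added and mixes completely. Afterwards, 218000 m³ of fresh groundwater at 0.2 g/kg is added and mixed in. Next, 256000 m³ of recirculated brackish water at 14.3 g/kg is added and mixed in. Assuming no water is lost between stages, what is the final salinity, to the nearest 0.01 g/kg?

11.67 g/kg

Salt balance:
Initial salt = 169,000×3 = 507,000
After stage 1: salt = 507,000 + 137,000×35.7 = 5,397,900; volume = 306,000 m³; S = 17.64 g/kg
After stage 2: salt = 5,397,900 + 218,000×0.2 = 5,441,500; volume = 524,000 m³; S = 10.385 g/kg
After stage 3: salt = 5,441,500 + 256,000×14.3 = 9,102,300; volume = 780,000 m³
S = 9,102,300 / 780,000 = 11.6696 g/kg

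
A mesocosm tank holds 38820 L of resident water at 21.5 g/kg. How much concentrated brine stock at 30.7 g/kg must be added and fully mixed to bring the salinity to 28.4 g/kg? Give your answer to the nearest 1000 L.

Salt balance: 38,820×21.5 + V×30.7 = (38,820+V)×28.4
834,630 + 30.7V = 1,102,488 + 28.4V
267,858 = 2.3V
V = 116,460 L

116000 L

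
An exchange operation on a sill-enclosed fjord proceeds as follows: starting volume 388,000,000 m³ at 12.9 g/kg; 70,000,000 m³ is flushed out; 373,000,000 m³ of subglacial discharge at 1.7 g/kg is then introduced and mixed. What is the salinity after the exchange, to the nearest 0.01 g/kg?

6.85 g/kg

Remaining after removal: 318,000,000 m³ at 12.9 g/kg (salt = 4,102,200,000)
After addition: salt = 4,102,200,000 + 373,000,000×1.7 = 4,736,300,000; volume = 691,000,000 m³
S = 4,736,300,000 / 691,000,000 = 6.8543 g/kg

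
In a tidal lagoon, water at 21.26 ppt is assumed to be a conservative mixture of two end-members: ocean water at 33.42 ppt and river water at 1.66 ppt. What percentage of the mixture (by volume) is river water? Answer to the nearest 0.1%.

38.3%

Let f be the freshwater fraction. Salt balance per unit volume:
f×1.66 + (1−f)×33.42 = 21.26
f = (33.42 − 21.26) / (33.42 − 1.66) = 12.16/31.76 = 0.3829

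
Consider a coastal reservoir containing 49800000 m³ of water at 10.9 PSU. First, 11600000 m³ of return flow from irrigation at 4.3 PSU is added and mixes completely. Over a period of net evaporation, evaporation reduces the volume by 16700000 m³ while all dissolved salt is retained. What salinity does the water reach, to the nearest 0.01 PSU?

13.26 PSU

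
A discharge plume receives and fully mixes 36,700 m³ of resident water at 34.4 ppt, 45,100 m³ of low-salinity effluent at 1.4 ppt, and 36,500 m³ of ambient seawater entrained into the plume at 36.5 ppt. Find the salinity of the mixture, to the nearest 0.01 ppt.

Weighted by volume,
salt = 36,700×34.4 + 45,100×1.4 + 36,500×36.5 = 1,262,480 + 63,140 + 1,332,250 = 2,657,870
volume = 36,700 + 45,100 + 36,500 = 118,300 m³
S = 2,657,870 / 118,300 = 22.4672 ppt

22.47 ppt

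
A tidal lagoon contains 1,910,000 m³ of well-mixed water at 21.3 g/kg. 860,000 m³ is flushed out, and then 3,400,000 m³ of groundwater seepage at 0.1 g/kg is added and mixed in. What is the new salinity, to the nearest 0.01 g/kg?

Remaining after removal: 1,050,000 m³ at 21.3 g/kg (salt = 22,365,000)
After addition: salt = 22,365,000 + 3,400,000×0.1 = 22,705,000; volume = 4,450,000 m³
S = 22,705,000 / 4,450,000 = 5.1022 g/kg

5.10 g/kg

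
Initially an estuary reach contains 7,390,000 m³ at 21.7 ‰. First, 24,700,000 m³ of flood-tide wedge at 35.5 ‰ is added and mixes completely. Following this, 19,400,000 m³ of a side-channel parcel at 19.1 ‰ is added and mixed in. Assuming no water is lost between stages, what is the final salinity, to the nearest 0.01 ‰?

Mass of salt is conserved:
Initial salt = 7,390,000×21.7 = 160,363,000
After stage 1: salt = 160,363,000 + 24,700,000×35.5 = 1,037,213,000; volume = 32,090,000 m³; S = 32.322 ‰
After stage 2: salt = 1,037,213,000 + 19,400,000×19.1 = 1,407,753,000; volume = 51,490,000 m³
S = 1,407,753,000 / 51,490,000 = 27.3403 ‰

27.34 ‰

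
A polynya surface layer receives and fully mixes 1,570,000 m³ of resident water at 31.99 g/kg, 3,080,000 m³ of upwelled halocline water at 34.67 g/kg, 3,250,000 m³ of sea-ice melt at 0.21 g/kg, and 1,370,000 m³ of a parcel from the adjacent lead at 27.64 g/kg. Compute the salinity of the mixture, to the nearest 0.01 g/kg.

21.10 g/kg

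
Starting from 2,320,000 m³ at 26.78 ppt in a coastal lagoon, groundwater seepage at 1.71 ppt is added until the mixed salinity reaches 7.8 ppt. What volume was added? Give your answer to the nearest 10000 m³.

Salt balance: 2,320,000×26.78 + V×1.71 = (2,320,000+V)×7.8
62,129,600 + 1.71V = 18,096,000 + 7.8V
44,033,600 = 6.09V
V = 7,230,476.19 m³

7230000 m³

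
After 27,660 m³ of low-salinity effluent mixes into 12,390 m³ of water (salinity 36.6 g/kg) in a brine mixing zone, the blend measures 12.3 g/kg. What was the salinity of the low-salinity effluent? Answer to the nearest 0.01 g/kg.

1.42 g/kg

Salt balance: 12,390×36.6 + 27,660×S = 40,050×12.3
453,474 + 27,660·S = 492,615
S = (492,615 − 453,474) / 27,660 = 1.4151 g/kg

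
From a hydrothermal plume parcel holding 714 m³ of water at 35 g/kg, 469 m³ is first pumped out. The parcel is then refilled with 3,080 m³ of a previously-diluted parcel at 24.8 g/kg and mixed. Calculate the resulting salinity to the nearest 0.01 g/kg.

25.55 g/kg

Remaining after removal: 245 m³ at 35 g/kg (salt = 8,575)
After addition: salt = 8,575 + 3,080×24.8 = 84,959; volume = 3,325 m³
S = 84,959 / 3,325 = 25.5516 g/kg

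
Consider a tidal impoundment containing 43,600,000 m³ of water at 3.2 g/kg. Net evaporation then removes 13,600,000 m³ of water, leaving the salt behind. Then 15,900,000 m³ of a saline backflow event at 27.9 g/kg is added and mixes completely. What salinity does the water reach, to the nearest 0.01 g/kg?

12.70 g/kg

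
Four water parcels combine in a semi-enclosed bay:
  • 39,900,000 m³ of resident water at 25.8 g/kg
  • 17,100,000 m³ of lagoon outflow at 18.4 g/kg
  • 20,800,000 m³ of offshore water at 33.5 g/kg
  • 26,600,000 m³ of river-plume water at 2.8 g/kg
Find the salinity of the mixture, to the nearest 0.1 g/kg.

20.3 g/kg

Mass of salt is conserved:
salt = 39,900,000×25.8 + 17,100,000×18.4 + 20,800,000×33.5 + 26,600,000×2.8 = 1,029,420,000 + 314,640,000 + 696,800,000 + 74,480,000 = 2,115,340,000
volume = 39,900,000 + 17,100,000 + 20,800,000 + 26,600,000 = 104,400,000 m³
S = 2,115,340,000 / 104,400,000 = 20.262 g/kg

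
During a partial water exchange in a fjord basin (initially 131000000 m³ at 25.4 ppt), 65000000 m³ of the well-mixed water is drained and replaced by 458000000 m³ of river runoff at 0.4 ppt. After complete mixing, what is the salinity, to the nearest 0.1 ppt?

3.5 ppt

Remaining after removal: 66,000,000 m³ at 25.4 ppt (salt = 1,676,400,000)
After addition: salt = 1,676,400,000 + 458,000,000×0.4 = 1,859,600,000; volume = 524,000,000 m³
S = 1,859,600,000 / 524,000,000 = 3.5489 ppt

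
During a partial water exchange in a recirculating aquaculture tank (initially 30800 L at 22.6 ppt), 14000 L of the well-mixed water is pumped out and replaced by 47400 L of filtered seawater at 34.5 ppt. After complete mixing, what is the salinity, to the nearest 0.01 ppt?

31.39 ppt

Remaining after removal: 16,800 L at 22.6 ppt (salt = 379,680)
After addition: salt = 379,680 + 47,400×34.5 = 2,014,980; volume = 64,200 L
S = 2,014,980 / 64,200 = 31.386 ppt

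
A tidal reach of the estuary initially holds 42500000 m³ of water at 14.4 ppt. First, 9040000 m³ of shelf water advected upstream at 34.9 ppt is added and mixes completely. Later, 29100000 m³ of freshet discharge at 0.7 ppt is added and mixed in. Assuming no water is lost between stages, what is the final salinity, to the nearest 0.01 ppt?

By conservation of dissolved salt,
Initial salt = 42,500,000×14.4 = 612,000,000
After stage 1: salt = 612,000,000 + 9,040,000×34.9 = 927,496,000; volume = 51,540,000 m³; S = 17.996 ppt
After stage 2: salt = 927,496,000 + 29,100,000×0.7 = 947,866,000; volume = 80,640,000 m³
S = 947,866,000 / 80,640,000 = 11.7543 ppt

11.75 ppt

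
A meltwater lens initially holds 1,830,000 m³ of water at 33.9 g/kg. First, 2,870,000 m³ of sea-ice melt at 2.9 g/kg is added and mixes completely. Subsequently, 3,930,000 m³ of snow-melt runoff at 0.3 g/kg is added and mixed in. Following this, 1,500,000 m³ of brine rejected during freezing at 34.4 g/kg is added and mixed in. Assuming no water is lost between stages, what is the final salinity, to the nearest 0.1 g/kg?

Salt balance:
Initial salt = 1,830,000×33.9 = 62,037,000
After stage 1: salt = 62,037,000 + 2,870,000×2.9 = 70,360,000; volume = 4,700,000 m³; S = 14.97 g/kg
After stage 2: salt = 70,360,000 + 3,930,000×0.3 = 71,539,000; volume = 8,630,000 m³; S = 8.29 g/kg
After stage 3: salt = 71,539,000 + 1,500,000×34.4 = 123,139,000; volume = 10,130,000 m³
S = 123,139,000 / 10,130,000 = 12.1559 g/kg

12.2 g/kg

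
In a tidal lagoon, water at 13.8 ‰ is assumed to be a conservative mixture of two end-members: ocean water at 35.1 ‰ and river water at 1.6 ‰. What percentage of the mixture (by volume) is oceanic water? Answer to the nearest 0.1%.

36.4%

Let g be the oceanic fraction. Salt balance per unit volume:
g×35.1 + (1−g)×1.6 = 13.8
g = (13.8 − 1.6) / (35.1 − 1.6) = 12.2/33.5 = 0.3642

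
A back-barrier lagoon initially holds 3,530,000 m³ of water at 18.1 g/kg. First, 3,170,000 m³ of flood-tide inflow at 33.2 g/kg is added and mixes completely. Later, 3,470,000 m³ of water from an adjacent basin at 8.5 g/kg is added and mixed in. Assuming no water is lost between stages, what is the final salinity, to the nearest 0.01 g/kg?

19.53 g/kg

Weighted by volume,
Initial salt = 3,530,000×18.1 = 63,893,000
After stage 1: salt = 63,893,000 + 3,170,000×33.2 = 169,137,000; volume = 6,700,000 m³; S = 25.244 g/kg
After stage 2: salt = 169,137,000 + 3,470,000×8.5 = 198,632,000; volume = 10,170,000 m³
S = 198,632,000 / 10,170,000 = 19.5312 g/kg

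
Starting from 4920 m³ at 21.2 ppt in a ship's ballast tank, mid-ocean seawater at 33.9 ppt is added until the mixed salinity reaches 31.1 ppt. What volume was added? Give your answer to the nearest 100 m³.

17400 m³

Salt balance: 4,920×21.2 + V×33.9 = (4,920+V)×31.1
104,304 + 33.9V = 153,012 + 31.1V
48,708 = 2.8V
V = 17,395.71 m³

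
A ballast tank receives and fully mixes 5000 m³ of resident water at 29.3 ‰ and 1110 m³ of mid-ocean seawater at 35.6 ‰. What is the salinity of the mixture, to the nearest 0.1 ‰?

30.4 ‰

Weighted by volume,
salt = 5,000×29.3 + 1,110×35.6 = 146,500 + 39,516 = 186,016
volume = 5,000 + 1,110 = 6,110 m³
S = 186,016 / 6,110 = 30.445 ‰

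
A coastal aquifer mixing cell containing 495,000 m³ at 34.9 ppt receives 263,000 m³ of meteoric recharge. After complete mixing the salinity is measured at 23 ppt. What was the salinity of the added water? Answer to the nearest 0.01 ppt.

Salt balance: 495,000×34.9 + 263,000×S = 758,000×23
17,275,500 + 263,000·S = 17,434,000
S = (17,434,000 − 17,275,500) / 263,000 = 0.6027 ppt

0.60 ppt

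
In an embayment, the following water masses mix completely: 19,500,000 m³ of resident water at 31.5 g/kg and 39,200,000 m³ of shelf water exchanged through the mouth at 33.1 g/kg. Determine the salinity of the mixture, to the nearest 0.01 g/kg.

By conservation of dissolved salt,
salt = 19,500,000×31.5 + 39,200,000×33.1 = 614,250,000 + 1,297,520,000 = 1,911,770,000
volume = 19,500,000 + 39,200,000 = 58,700,000 m³
S = 1,911,770,000 / 58,700,000 = 32.5685 g/kg

32.57 g/kg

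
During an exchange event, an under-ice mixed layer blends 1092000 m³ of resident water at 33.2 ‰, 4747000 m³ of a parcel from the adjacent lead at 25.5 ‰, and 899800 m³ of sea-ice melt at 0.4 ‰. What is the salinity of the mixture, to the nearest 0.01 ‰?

23.40 ‰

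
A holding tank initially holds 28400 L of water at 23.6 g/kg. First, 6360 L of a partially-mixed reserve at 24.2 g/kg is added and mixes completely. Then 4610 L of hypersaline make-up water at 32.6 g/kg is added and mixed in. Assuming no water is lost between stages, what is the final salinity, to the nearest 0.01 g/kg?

24.75 g/kg

Weighted by volume,
Initial salt = 28,400×23.6 = 670,240
After stage 1: salt = 670,240 + 6,360×24.2 = 824,152; volume = 34,760 L; S = 23.71 g/kg
After stage 2: salt = 824,152 + 4,610×32.6 = 974,438; volume = 39,370 L
S = 974,438 / 39,370 = 24.7508 g/kg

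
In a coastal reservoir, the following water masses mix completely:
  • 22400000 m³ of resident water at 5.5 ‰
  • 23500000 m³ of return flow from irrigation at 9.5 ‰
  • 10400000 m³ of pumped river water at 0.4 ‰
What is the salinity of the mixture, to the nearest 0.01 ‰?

By conservation of dissolved salt,
salt = 22,400,000×5.5 + 23,500,000×9.5 + 10,400,000×0.4 = 123,200,000 + 223,250,000 + 4,160,000 = 350,610,000
volume = 22,400,000 + 23,500,000 + 10,400,000 = 56,300,000 m³
S = 350,610,000 / 56,300,000 = 6.2275 ‰

6.23 ‰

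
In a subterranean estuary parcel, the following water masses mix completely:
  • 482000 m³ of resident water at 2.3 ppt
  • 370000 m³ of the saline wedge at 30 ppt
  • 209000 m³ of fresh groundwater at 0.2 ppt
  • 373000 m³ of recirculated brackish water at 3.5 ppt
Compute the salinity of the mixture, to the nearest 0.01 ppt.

By conservation of dissolved salt,
salt = 482,000×2.3 + 370,000×30 + 209,000×0.2 + 373,000×3.5 = 1,108,600 + 11,100,000 + 41,800 + 1,305,500 = 13,555,900
volume = 482,000 + 370,000 + 209,000 + 373,000 = 1,434,000 m³
S = 13,555,900 / 1,434,000 = 9.4532 ppt

9.45 ppt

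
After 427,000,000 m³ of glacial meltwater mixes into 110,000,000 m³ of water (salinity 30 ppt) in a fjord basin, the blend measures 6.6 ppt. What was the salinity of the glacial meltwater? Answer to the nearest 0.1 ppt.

0.6 ppt

Salt balance: 110,000,000×30 + 427,000,000×S = 537,000,000×6.6
3,300,000,000 + 427,000,000·S = 3,544,200,000
S = (3,544,200,000 − 3,300,000,000) / 427,000,000 = 0.5719 ppt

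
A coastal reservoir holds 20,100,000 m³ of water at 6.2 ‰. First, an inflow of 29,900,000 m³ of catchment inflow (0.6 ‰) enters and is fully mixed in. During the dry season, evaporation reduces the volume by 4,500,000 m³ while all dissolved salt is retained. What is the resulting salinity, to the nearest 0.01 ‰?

3.13 ‰

After mixing: salt = 20,100,000×6.2 + 29,900,000×0.6 = 142,560,000; volume = 50,000,000 m³
After evaporation: salt unchanged = 142,560,000; volume = 50,000,000 − 4,500,000 = 45,500,000 m³
S = 142,560,000 / 45,500,000 = 3.1332 ‰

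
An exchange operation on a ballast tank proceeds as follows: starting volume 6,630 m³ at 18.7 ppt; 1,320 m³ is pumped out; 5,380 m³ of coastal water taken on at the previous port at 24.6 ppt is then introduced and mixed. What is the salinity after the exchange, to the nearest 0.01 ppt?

21.67 ppt

Remaining after removal: 5,310 m³ at 18.7 ppt (salt = 99,297)
After addition: salt = 99,297 + 5,380×24.6 = 231,645; volume = 10,690 m³
S = 231,645 / 10,690 = 21.6693 ppt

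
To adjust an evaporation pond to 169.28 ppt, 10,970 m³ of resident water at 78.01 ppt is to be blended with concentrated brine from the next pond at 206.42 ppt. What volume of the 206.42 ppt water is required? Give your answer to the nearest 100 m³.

27000 m³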